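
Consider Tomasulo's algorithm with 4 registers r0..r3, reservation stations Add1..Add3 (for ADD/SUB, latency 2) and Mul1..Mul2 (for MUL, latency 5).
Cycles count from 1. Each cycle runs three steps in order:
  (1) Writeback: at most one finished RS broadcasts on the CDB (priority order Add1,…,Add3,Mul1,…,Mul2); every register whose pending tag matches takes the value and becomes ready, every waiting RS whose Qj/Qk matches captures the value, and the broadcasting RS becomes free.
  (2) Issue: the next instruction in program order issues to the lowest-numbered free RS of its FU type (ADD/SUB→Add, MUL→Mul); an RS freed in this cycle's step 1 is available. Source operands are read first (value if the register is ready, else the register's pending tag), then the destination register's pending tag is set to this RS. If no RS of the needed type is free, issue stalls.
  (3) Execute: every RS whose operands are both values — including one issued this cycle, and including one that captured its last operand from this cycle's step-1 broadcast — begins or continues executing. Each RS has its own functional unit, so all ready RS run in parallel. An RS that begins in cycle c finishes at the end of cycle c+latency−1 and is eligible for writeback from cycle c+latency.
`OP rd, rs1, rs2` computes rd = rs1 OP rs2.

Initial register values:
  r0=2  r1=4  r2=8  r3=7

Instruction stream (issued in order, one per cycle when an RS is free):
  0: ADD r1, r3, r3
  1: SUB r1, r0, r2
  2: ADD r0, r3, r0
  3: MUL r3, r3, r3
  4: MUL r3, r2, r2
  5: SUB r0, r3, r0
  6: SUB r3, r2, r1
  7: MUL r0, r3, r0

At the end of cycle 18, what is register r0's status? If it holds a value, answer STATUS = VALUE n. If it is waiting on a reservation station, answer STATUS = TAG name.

c1: issue ADD r1<-Add1 | r0:2,r1:Add1,r2:8,r3:7
c2: issue SUB r1<-Add2 | r0:2,r1:Add2,r2:8,r3:7
c3: CDB Add1=14; issue ADD r0<-Add1 | r0:Add1,r1:Add2,r2:8,r3:7
c4: CDB Add2=-6; issue MUL r3<-Mul1 | r0:Add1,r1:-6,r2:8,r3:Mul1
c5: CDB Add1=9; issue MUL r3<-Mul2 | r0:9,r1:-6,r2:8,r3:Mul2
c6: issue SUB r0<-Add1 | r0:Add1,r1:-6,r2:8,r3:Mul2
c7: issue SUB r3<-Add2 | r0:Add1,r1:-6,r2:8,r3:Add2
c8: stall | r0:Add1,r1:-6,r2:8,r3:Add2
c9: CDB Add2=14; stall | r0:Add1,r1:-6,r2:8,r3:14
c10: CDB Mul1=49; issue MUL r0<-Mul1 | r0:Mul1,r1:-6,r2:8,r3:14
c11: CDB Mul2=64 | r0:Mul1,r1:-6,r2:8,r3:14
c12: - | r0:Mul1,r1:-6,r2:8,r3:14
c13: CDB Add1=55 | r0:Mul1,r1:-6,r2:8,r3:14
c14: - | r0:Mul1,r1:-6,r2:8,r3:14
c15: - | r0:Mul1,r1:-6,r2:8,r3:14
c16: - | r0:Mul1,r1:-6,r2:8,r3:14
c17: - | r0:Mul1,r1:-6,r2:8,r3:14
c18: CDB Mul1=770 | r0:770,r1:-6,r2:8,r3:14

STATUS = VALUE 770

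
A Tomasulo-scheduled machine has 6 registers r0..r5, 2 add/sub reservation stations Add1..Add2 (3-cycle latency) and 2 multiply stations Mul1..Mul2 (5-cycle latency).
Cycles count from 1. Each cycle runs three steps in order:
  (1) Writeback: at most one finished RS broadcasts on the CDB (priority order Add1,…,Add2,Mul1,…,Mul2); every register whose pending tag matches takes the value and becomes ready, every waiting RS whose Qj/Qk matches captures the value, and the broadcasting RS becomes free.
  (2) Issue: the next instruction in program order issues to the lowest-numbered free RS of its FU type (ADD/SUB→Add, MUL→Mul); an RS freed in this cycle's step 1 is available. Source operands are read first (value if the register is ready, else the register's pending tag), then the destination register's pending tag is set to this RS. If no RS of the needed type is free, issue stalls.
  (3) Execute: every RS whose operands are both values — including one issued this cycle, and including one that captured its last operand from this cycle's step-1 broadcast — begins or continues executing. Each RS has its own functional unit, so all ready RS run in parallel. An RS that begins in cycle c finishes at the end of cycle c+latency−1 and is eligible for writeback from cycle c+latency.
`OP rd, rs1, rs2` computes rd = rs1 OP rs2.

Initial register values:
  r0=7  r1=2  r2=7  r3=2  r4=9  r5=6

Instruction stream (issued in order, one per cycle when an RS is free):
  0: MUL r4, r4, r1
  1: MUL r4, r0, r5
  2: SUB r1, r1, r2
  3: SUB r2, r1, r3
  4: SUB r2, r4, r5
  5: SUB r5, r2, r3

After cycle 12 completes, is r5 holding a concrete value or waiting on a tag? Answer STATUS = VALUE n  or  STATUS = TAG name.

cycle 1: issue MUL r4<-Mul1 // r0:7,r1:2,r2:7,r3:2,r4:Mul1,r5:6
cycle 2: issue MUL r4<-Mul2 // r0:7,r1:2,r2:7,r3:2,r4:Mul2,r5:6
cycle 3: issue SUB r1<-Add1 // r0:7,r1:Add1,r2:7,r3:2,r4:Mul2,r5:6
cycle 4: issue SUB r2<-Add2 // r0:7,r1:Add1,r2:Add2,r3:2,r4:Mul2,r5:6
cycle 5: stall // r0:7,r1:Add1,r2:Add2,r3:2,r4:Mul2,r5:6
cycle 6: CDB Add1=-5; issue SUB r2<-Add1 // r0:7,r1:-5,r2:Add1,r3:2,r4:Mul2,r5:6
cycle 7: CDB Mul1=18; stall // r0:7,r1:-5,r2:Add1,r3:2,r4:Mul2,r5:6
cycle 8: CDB Mul2=42; stall // r0:7,r1:-5,r2:Add1,r3:2,r4:42,r5:6
cycle 9: CDB Add2=-7; issue SUB r5<-Add2 // r0:7,r1:-5,r2:Add1,r3:2,r4:42,r5:Add2
cycle 10: - // r0:7,r1:-5,r2:Add1,r3:2,r4:42,r5:Add2
cycle 11: CDB Add1=36 // r0:7,r1:-5,r2:36,r3:2,r4:42,r5:Add2
cycle 12: - // r0:7,r1:-5,r2:36,r3:2,r4:42,r5:Add2

STATUS = TAG Add2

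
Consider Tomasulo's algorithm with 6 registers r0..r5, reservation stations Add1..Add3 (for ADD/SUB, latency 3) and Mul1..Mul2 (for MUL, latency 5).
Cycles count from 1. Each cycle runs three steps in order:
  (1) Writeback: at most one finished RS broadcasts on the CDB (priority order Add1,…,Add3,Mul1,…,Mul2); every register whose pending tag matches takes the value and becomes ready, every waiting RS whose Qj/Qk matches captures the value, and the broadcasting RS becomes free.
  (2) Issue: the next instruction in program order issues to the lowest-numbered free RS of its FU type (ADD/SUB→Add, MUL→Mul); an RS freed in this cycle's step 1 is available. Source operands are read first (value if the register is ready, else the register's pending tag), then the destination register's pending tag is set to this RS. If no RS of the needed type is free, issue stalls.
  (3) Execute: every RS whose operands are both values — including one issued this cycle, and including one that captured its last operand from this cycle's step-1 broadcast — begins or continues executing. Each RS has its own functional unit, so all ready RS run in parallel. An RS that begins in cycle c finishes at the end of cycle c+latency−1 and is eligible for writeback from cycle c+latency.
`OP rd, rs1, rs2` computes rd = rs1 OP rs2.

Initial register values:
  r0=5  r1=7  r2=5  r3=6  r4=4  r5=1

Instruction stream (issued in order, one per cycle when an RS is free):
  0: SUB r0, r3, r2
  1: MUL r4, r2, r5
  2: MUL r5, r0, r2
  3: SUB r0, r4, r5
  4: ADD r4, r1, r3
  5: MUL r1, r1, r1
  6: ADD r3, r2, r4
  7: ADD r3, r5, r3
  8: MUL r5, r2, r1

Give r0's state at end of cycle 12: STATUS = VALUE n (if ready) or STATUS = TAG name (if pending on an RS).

c1: issue SUB r0<-Add1 | r0:Add1,r1:7,r2:5,r3:6,r4:4,r5:1
c2: issue MUL r4<-Mul1 | r0:Add1,r1:7,r2:5,r3:6,r4:Mul1,r5:1
c3: issue MUL r5<-Mul2 | r0:Add1,r1:7,r2:5,r3:6,r4:Mul1,r5:Mul2
c4: CDB Add1=1; issue SUB r0<-Add1 | r0:Add1,r1:7,r2:5,r3:6,r4:Mul1,r5:Mul2
c5: issue ADD r4<-Add2 | r0:Add1,r1:7,r2:5,r3:6,r4:Add2,r5:Mul2
c6: stall | r0:Add1,r1:7,r2:5,r3:6,r4:Add2,r5:Mul2
c7: CDB Mul1=5; issue MUL r1<-Mul1 | r0:Add1,r1:Mul1,r2:5,r3:6,r4:Add2,r5:Mul2
c8: CDB Add2=13; issue ADD r3<-Add2 | r0:Add1,r1:Mul1,r2:5,r3:Add2,r4:13,r5:Mul2
c9: CDB Mul2=5; issue ADD r3<-Add3 | r0:Add1,r1:Mul1,r2:5,r3:Add3,r4:13,r5:5
c10: issue MUL r5<-Mul2 | r0:Add1,r1:Mul1,r2:5,r3:Add3,r4:13,r5:Mul2
c11: CDB Add2=18 | r0:Add1,r1:Mul1,r2:5,r3:Add3,r4:13,r5:Mul2
c12: CDB Add1=0 | r0:0,r1:Mul1,r2:5,r3:Add3,r4:13,r5:Mul2

STATUS = VALUE 0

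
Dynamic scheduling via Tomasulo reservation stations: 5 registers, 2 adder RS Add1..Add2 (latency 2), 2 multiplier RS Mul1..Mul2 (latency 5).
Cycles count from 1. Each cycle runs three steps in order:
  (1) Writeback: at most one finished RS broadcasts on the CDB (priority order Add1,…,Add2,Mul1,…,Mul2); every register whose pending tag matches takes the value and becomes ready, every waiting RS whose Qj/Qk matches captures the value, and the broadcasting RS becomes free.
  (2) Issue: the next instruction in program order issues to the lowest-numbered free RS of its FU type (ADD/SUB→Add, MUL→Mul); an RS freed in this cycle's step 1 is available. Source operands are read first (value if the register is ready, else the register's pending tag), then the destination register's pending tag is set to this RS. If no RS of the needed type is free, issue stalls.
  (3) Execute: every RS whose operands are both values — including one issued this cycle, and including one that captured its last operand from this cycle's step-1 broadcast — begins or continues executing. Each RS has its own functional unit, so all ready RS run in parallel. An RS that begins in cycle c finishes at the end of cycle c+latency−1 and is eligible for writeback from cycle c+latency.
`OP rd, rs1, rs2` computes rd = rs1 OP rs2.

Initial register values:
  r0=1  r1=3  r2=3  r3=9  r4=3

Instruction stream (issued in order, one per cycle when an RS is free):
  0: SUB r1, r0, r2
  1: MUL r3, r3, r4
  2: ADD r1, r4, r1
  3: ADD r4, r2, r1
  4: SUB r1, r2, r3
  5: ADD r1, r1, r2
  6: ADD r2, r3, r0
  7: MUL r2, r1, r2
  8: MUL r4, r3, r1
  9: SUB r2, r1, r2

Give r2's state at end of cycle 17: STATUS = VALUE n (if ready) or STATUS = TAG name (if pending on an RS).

STATUS = TAG Add1

c1: issue SUB r1<-Add1 | r0:1,r1:Add1,r2:3,r3:9,r4:3
c2: issue MUL r3<-Mul1 | r0:1,r1:Add1,r2:3,r3:Mul1,r4:3
c3: CDB Add1=-2; issue ADD r1<-Add1 | r0:1,r1:Add1,r2:3,r3:Mul1,r4:3
c4: issue ADD r4<-Add2 | r0:1,r1:Add1,r2:3,r3:Mul1,r4:Add2
c5: CDB Add1=1; issue SUB r1<-Add1 | r0:1,r1:Add1,r2:3,r3:Mul1,r4:Add2
c6: stall | r0:1,r1:Add1,r2:3,r3:Mul1,r4:Add2
c7: CDB Add2=4; issue ADD r1<-Add2 | r0:1,r1:Add2,r2:3,r3:Mul1,r4:4
c8: CDB Mul1=27; stall | r0:1,r1:Add2,r2:3,r3:27,r4:4
c9: stall | r0:1,r1:Add2,r2:3,r3:27,r4:4
c10: CDB Add1=-24; issue ADD r2<-Add1 | r0:1,r1:Add2,r2:Add1,r3:27,r4:4
c11: issue MUL r2<-Mul1 | r0:1,r1:Add2,r2:Mul1,r3:27,r4:4
c12: CDB Add1=28; issue MUL r4<-Mul2 | r0:1,r1:Add2,r2:Mul1,r3:27,r4:Mul2
c13: CDB Add2=-21; issue SUB r2<-Add1 | r0:1,r1:-21,r2:Add1,r3:27,r4:Mul2
c14: - | r0:1,r1:-21,r2:Add1,r3:27,r4:Mul2
c15: - | r0:1,r1:-21,r2:Add1,r3:27,r4:Mul2
c16: - | r0:1,r1:-21,r2:Add1,r3:27,r4:Mul2
c17: - | r0:1,r1:-21,r2:Add1,r3:27,r4:Mul2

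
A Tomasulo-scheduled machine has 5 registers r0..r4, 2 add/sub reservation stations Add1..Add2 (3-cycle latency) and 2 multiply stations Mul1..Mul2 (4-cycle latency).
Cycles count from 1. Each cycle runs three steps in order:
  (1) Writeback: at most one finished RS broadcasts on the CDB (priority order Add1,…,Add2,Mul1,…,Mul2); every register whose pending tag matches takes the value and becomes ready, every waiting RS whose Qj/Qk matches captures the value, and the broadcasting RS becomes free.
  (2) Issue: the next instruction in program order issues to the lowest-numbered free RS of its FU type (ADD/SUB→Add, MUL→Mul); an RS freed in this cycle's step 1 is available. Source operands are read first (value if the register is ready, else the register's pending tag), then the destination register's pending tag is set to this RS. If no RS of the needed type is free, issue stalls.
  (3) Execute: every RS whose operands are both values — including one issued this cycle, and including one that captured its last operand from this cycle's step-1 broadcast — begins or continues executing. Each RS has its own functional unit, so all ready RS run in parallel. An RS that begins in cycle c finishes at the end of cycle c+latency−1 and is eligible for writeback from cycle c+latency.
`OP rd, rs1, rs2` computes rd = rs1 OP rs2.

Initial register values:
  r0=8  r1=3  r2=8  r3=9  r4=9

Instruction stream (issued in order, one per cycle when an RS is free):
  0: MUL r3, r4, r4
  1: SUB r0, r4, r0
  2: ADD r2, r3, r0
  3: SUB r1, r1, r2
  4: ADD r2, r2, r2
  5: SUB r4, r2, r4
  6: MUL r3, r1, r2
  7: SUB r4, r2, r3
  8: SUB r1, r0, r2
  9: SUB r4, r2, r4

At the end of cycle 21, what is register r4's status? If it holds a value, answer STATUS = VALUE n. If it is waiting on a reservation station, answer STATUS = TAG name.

STATUS = TAG Add1

cycle 1: issue MUL r3<-Mul1 // r0:8,r1:3,r2:8,r3:Mul1,r4:9
cycle 2: issue SUB r0<-Add1 // r0:Add1,r1:3,r2:8,r3:Mul1,r4:9
cycle 3: issue ADD r2<-Add2 // r0:Add1,r1:3,r2:Add2,r3:Mul1,r4:9
cycle 4: stall // r0:Add1,r1:3,r2:Add2,r3:Mul1,r4:9
cycle 5: CDB Add1=1; issue SUB r1<-Add1 // r0:1,r1:Add1,r2:Add2,r3:Mul1,r4:9
cycle 6: CDB Mul1=81; stall // r0:1,r1:Add1,r2:Add2,r3:81,r4:9
cycle 7: stall // r0:1,r1:Add1,r2:Add2,r3:81,r4:9
cycle 8: stall // r0:1,r1:Add1,r2:Add2,r3:81,r4:9
cycle 9: CDB Add2=82; issue ADD r2<-Add2 // r0:1,r1:Add1,r2:Add2,r3:81,r4:9
cycle 10: stall // r0:1,r1:Add1,r2:Add2,r3:81,r4:9
cycle 11: stall // r0:1,r1:Add1,r2:Add2,r3:81,r4:9
cycle 12: CDB Add1=-79; issue SUB r4<-Add1 // r0:1,r1:-79,r2:Add2,r3:81,r4:Add1
cycle 13: CDB Add2=164; issue MUL r3<-Mul1 // r0:1,r1:-79,r2:164,r3:Mul1,r4:Add1
cycle 14: issue SUB r4<-Add2 // r0:1,r1:-79,r2:164,r3:Mul1,r4:Add2
cycle 15: stall // r0:1,r1:-79,r2:164,r3:Mul1,r4:Add2
cycle 16: CDB Add1=155; issue SUB r1<-Add1 // r0:1,r1:Add1,r2:164,r3:Mul1,r4:Add2
cycle 17: CDB Mul1=-12956; stall // r0:1,r1:Add1,r2:164,r3:-12956,r4:Add2
cycle 18: stall // r0:1,r1:Add1,r2:164,r3:-12956,r4:Add2
cycle 19: CDB Add1=-163; issue SUB r4<-Add1 // r0:1,r1:-163,r2:164,r3:-12956,r4:Add1
cycle 20: CDB Add2=13120 // r0:1,r1:-163,r2:164,r3:-12956,r4:Add1
cycle 21: - // r0:1,r1:-163,r2:164,r3:-12956,r4:Add1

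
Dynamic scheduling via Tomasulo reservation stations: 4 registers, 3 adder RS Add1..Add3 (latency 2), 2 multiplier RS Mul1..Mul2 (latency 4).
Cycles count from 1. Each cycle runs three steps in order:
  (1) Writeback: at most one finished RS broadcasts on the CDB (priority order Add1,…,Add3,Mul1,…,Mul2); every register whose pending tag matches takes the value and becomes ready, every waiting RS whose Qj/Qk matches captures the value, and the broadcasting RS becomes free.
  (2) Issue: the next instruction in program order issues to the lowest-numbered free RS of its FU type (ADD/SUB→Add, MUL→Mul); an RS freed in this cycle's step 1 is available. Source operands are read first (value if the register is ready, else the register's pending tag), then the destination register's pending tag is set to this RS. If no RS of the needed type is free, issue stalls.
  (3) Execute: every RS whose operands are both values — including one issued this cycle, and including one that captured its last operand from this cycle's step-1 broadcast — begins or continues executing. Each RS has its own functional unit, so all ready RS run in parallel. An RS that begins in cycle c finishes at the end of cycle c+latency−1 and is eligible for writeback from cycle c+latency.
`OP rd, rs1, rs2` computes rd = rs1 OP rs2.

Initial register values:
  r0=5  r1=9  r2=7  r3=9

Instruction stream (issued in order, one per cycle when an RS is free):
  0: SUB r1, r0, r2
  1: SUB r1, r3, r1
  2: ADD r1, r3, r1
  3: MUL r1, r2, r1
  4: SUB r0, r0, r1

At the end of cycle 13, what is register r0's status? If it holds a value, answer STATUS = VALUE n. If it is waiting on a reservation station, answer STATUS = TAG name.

cycle 1: issue SUB r1<-Add1 // r0:5,r1:Add1,r2:7,r3:9
cycle 2: issue SUB r1<-Add2 // r0:5,r1:Add2,r2:7,r3:9
cycle 3: CDB Add1=-2; issue ADD r1<-Add1 // r0:5,r1:Add1,r2:7,r3:9
cycle 4: issue MUL r1<-Mul1 // r0:5,r1:Mul1,r2:7,r3:9
cycle 5: CDB Add2=11; issue SUB r0<-Add2 // r0:Add2,r1:Mul1,r2:7,r3:9
cycle 6: - // r0:Add2,r1:Mul1,r2:7,r3:9
cycle 7: CDB Add1=20 // r0:Add2,r1:Mul1,r2:7,r3:9
cycle 8: - // r0:Add2,r1:Mul1,r2:7,r3:9
cycle 9: - // r0:Add2,r1:Mul1,r2:7,r3:9
cycle 10: - // r0:Add2,r1:Mul1,r2:7,r3:9
cycle 11: CDB Mul1=140 // r0:Add2,r1:140,r2:7,r3:9
cycle 12: - // r0:Add2,r1:140,r2:7,r3:9
cycle 13: CDB Add2=-135 // r0:-135,r1:140,r2:7,r3:9

STATUS = VALUE -135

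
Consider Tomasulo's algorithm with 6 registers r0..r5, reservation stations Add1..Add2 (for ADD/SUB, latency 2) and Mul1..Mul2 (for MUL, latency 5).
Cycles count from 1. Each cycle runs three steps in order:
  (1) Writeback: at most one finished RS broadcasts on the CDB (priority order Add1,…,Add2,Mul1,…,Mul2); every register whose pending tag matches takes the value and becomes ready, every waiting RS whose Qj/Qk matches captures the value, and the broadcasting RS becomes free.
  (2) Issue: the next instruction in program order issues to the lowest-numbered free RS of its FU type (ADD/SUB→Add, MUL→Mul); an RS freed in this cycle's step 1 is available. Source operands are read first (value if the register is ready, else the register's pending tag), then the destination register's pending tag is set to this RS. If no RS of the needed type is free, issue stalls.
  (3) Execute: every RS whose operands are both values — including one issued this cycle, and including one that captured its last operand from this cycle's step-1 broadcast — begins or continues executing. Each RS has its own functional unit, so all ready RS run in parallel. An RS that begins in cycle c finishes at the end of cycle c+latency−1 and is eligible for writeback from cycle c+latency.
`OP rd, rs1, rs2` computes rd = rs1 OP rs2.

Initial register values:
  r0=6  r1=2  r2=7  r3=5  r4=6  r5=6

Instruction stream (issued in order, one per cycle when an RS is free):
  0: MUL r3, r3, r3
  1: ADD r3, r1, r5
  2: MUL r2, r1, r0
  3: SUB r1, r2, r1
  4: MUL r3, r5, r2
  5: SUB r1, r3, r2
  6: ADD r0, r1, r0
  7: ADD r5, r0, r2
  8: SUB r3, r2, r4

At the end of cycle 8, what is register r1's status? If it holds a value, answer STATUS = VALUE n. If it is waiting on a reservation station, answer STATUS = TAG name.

STATUS = TAG Add2

cycle 1: issue MUL r3<-Mul1 // r0:6,r1:2,r2:7,r3:Mul1,r4:6,r5:6
cycle 2: issue ADD r3<-Add1 // r0:6,r1:2,r2:7,r3:Add1,r4:6,r5:6
cycle 3: issue MUL r2<-Mul2 // r0:6,r1:2,r2:Mul2,r3:Add1,r4:6,r5:6
cycle 4: CDB Add1=8; issue SUB r1<-Add1 // r0:6,r1:Add1,r2:Mul2,r3:8,r4:6,r5:6
cycle 5: stall // r0:6,r1:Add1,r2:Mul2,r3:8,r4:6,r5:6
cycle 6: CDB Mul1=25; issue MUL r3<-Mul1 // r0:6,r1:Add1,r2:Mul2,r3:Mul1,r4:6,r5:6
cycle 7: issue SUB r1<-Add2 // r0:6,r1:Add2,r2:Mul2,r3:Mul1,r4:6,r5:6
cycle 8: CDB Mul2=12; stall // r0:6,r1:Add2,r2:12,r3:Mul1,r4:6,r5:6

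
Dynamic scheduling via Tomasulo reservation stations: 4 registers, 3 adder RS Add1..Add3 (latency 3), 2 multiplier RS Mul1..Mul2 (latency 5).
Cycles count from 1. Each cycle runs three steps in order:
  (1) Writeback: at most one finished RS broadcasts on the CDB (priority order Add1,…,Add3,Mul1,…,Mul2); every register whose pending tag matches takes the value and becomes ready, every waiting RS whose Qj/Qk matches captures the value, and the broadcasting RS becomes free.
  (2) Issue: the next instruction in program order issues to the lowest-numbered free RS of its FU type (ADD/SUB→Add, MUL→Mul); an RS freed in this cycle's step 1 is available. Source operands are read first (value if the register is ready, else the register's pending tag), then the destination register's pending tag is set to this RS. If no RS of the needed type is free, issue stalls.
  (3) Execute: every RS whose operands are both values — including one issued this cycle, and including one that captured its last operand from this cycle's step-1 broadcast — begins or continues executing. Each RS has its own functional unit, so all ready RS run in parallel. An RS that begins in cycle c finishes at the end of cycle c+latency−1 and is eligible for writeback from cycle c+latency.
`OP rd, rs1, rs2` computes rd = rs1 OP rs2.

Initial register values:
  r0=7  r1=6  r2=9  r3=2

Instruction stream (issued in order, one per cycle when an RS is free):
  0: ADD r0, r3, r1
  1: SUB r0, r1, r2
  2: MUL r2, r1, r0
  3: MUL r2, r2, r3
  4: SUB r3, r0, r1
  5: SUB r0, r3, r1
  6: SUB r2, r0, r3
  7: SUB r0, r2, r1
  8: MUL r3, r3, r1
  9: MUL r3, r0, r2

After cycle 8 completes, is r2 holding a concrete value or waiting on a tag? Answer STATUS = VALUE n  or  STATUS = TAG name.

cycle 1: issue ADD r0<-Add1 // r0:Add1,r1:6,r2:9,r3:2
cycle 2: issue SUB r0<-Add2 // r0:Add2,r1:6,r2:9,r3:2
cycle 3: issue MUL r2<-Mul1 // r0:Add2,r1:6,r2:Mul1,r3:2
cycle 4: CDB Add1=8; issue MUL r2<-Mul2 // r0:Add2,r1:6,r2:Mul2,r3:2
cycle 5: CDB Add2=-3; issue SUB r3<-Add1 // r0:-3,r1:6,r2:Mul2,r3:Add1
cycle 6: issue SUB r0<-Add2 // r0:Add2,r1:6,r2:Mul2,r3:Add1
cycle 7: issue SUB r2<-Add3 // r0:Add2,r1:6,r2:Add3,r3:Add1
cycle 8: CDB Add1=-9; issue SUB r0<-Add1 // r0:Add1,r1:6,r2:Add3,r3:-9

STATUS = TAG Add3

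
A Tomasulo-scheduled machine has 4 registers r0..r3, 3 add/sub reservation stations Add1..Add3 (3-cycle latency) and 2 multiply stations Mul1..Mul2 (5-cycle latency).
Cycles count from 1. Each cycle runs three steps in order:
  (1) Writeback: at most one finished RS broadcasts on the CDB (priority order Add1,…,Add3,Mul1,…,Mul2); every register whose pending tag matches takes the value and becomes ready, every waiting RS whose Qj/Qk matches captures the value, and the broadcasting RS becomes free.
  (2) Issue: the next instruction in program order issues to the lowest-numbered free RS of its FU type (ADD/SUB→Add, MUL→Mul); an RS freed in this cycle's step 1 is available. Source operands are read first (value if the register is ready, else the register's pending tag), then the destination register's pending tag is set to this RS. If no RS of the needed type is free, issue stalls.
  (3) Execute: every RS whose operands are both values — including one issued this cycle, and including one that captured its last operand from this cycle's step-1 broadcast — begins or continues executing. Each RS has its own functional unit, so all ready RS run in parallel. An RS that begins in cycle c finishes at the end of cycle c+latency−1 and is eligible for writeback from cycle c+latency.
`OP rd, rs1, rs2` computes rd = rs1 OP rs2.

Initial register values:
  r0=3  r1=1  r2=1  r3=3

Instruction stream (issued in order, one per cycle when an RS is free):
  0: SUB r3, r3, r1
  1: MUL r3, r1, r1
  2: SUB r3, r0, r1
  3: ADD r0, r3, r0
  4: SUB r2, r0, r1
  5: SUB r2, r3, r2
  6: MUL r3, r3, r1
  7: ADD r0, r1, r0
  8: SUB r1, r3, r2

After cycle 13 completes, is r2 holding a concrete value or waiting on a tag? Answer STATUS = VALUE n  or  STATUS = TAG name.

STATUS = TAG Add2

c1: issue SUB r3<-Add1 | r0:3,r1:1,r2:1,r3:Add1
c2: issue MUL r3<-Mul1 | r0:3,r1:1,r2:1,r3:Mul1
c3: issue SUB r3<-Add2 | r0:3,r1:1,r2:1,r3:Add2
c4: CDB Add1=2; issue ADD r0<-Add1 | r0:Add1,r1:1,r2:1,r3:Add2
c5: issue SUB r2<-Add3 | r0:Add1,r1:1,r2:Add3,r3:Add2
c6: CDB Add2=2; issue SUB r2<-Add2 | r0:Add1,r1:1,r2:Add2,r3:2
c7: CDB Mul1=1; issue MUL r3<-Mul1 | r0:Add1,r1:1,r2:Add2,r3:Mul1
c8: stall | r0:Add1,r1:1,r2:Add2,r3:Mul1
c9: CDB Add1=5; issue ADD r0<-Add1 | r0:Add1,r1:1,r2:Add2,r3:Mul1
c10: stall | r0:Add1,r1:1,r2:Add2,r3:Mul1
c11: stall | r0:Add1,r1:1,r2:Add2,r3:Mul1
c12: CDB Add1=6; issue SUB r1<-Add1 | r0:6,r1:Add1,r2:Add2,r3:Mul1
c13: CDB Add3=4 | r0:6,r1:Add1,r2:Add2,r3:Mul1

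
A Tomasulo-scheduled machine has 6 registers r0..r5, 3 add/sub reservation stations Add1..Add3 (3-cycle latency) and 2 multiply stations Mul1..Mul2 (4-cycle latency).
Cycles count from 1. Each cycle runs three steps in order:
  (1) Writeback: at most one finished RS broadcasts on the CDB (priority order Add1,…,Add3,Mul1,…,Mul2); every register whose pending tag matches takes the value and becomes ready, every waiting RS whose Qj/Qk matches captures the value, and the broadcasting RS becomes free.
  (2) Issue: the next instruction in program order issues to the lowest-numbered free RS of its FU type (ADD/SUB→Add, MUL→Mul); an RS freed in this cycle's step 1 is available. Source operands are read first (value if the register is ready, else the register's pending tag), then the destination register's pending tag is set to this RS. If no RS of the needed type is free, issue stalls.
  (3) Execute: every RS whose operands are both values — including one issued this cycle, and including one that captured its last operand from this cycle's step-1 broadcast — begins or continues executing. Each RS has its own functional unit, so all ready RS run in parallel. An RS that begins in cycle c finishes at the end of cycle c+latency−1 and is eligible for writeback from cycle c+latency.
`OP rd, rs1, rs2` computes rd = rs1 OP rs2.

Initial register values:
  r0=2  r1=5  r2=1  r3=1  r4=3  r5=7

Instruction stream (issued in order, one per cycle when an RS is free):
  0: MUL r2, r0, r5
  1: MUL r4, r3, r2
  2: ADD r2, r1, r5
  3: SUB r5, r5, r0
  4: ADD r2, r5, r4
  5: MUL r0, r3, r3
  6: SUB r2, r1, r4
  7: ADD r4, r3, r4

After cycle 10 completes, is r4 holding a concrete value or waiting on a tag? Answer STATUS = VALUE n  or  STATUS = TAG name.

  c1: issue MUL r2<-Mul1  regs: r0:2,r1:5,r2:Mul1,r3:1,r4:3,r5:7
  c2: issue MUL r4<-Mul2  regs: r0:2,r1:5,r2:Mul1,r3:1,r4:Mul2,r5:7
  c3: issue ADD r2<-Add1  regs: r0:2,r1:5,r2:Add1,r3:1,r4:Mul2,r5:7
  c4: issue SUB r5<-Add2  regs: r0:2,r1:5,r2:Add1,r3:1,r4:Mul2,r5:Add2
  c5: CDB Mul1=14; issue ADD r2<-Add3  regs: r0:2,r1:5,r2:Add3,r3:1,r4:Mul2,r5:Add2
  c6: CDB Add1=12; issue MUL r0<-Mul1  regs: r0:Mul1,r1:5,r2:Add3,r3:1,r4:Mul2,r5:Add2
  c7: CDB Add2=5; issue SUB r2<-Add1  regs: r0:Mul1,r1:5,r2:Add1,r3:1,r4:Mul2,r5:5
  c8: issue ADD r4<-Add2  regs: r0:Mul1,r1:5,r2:Add1,r3:1,r4:Add2,r5:5
  c9: CDB Mul2=14  regs: r0:Mul1,r1:5,r2:Add1,r3:1,r4:Add2,r5:5
  c10: CDB Mul1=1  regs: r0:1,r1:5,r2:Add1,r3:1,r4:Add2,r5:5

STATUS = TAG Add2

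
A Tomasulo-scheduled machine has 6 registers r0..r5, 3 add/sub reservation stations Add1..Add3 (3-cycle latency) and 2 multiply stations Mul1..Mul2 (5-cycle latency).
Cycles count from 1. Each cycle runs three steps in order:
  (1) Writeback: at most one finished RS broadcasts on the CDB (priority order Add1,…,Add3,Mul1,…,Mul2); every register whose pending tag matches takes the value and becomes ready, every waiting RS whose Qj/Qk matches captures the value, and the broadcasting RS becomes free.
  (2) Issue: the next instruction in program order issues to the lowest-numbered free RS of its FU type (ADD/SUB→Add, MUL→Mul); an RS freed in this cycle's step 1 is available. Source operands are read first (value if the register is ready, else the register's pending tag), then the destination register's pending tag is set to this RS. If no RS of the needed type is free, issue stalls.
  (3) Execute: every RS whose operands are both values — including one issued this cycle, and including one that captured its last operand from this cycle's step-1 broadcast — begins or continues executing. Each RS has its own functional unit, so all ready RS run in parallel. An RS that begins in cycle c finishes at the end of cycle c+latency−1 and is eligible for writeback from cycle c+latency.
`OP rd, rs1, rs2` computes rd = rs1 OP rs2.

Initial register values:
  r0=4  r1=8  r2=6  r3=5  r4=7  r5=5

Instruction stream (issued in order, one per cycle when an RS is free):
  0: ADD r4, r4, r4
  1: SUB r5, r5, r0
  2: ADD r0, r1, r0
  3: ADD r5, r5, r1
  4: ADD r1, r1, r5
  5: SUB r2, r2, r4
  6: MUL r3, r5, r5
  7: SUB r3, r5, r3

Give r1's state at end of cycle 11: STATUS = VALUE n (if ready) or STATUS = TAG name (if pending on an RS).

c1: issue ADD r4<-Add1 | r0:4,r1:8,r2:6,r3:5,r4:Add1,r5:5
c2: issue SUB r5<-Add2 | r0:4,r1:8,r2:6,r3:5,r4:Add1,r5:Add2
c3: issue ADD r0<-Add3 | r0:Add3,r1:8,r2:6,r3:5,r4:Add1,r5:Add2
c4: CDB Add1=14; issue ADD r5<-Add1 | r0:Add3,r1:8,r2:6,r3:5,r4:14,r5:Add1
c5: CDB Add2=1; issue ADD r1<-Add2 | r0:Add3,r1:Add2,r2:6,r3:5,r4:14,r5:Add1
c6: CDB Add3=12; issue SUB r2<-Add3 | r0:12,r1:Add2,r2:Add3,r3:5,r4:14,r5:Add1
c7: issue MUL r3<-Mul1 | r0:12,r1:Add2,r2:Add3,r3:Mul1,r4:14,r5:Add1
c8: CDB Add1=9; issue SUB r3<-Add1 | r0:12,r1:Add2,r2:Add3,r3:Add1,r4:14,r5:9
c9: CDB Add3=-8 | r0:12,r1:Add2,r2:-8,r3:Add1,r4:14,r5:9
c10: - | r0:12,r1:Add2,r2:-8,r3:Add1,r4:14,r5:9
c11: CDB Add2=17 | r0:12,r1:17,r2:-8,r3:Add1,r4:14,r5:9

STATUS = VALUE 17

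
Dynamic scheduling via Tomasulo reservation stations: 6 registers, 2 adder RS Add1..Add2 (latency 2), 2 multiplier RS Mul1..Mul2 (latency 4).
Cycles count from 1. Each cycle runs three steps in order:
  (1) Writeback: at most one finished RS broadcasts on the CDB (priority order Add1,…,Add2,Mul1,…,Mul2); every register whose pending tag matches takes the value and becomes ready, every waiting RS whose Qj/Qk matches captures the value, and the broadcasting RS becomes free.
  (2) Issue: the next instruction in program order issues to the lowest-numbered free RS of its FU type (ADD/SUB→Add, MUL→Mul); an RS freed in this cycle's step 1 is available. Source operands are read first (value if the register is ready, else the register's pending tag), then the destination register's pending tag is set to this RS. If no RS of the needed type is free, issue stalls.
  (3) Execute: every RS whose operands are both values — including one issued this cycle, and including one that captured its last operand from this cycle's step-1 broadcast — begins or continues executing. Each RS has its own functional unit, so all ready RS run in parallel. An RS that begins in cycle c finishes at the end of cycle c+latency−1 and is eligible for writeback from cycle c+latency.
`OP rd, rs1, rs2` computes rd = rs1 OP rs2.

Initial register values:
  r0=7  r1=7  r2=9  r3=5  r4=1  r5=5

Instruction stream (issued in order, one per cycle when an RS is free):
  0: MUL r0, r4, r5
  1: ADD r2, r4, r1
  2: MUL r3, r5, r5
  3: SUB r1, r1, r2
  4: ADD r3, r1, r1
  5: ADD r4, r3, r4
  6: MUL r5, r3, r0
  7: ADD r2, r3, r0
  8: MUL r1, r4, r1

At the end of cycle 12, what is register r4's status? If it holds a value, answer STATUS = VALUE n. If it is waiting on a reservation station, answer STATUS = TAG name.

STATUS = VALUE -1

  c1: issue MUL r0<-Mul1  regs: r0:Mul1,r1:7,r2:9,r3:5,r4:1,r5:5
  c2: issue ADD r2<-Add1  regs: r0:Mul1,r1:7,r2:Add1,r3:5,r4:1,r5:5
  c3: issue MUL r3<-Mul2  regs: r0:Mul1,r1:7,r2:Add1,r3:Mul2,r4:1,r5:5
  c4: CDB Add1=8; issue SUB r1<-Add1  regs: r0:Mul1,r1:Add1,r2:8,r3:Mul2,r4:1,r5:5
  c5: CDB Mul1=5; issue ADD r3<-Add2  regs: r0:5,r1:Add1,r2:8,r3:Add2,r4:1,r5:5
  c6: CDB Add1=-1; issue ADD r4<-Add1  regs: r0:5,r1:-1,r2:8,r3:Add2,r4:Add1,r5:5
  c7: CDB Mul2=25; issue MUL r5<-Mul1  regs: r0:5,r1:-1,r2:8,r3:Add2,r4:Add1,r5:Mul1
  c8: CDB Add2=-2; issue ADD r2<-Add2  regs: r0:5,r1:-1,r2:Add2,r3:-2,r4:Add1,r5:Mul1
  c9: issue MUL r1<-Mul2  regs: r0:5,r1:Mul2,r2:Add2,r3:-2,r4:Add1,r5:Mul1
  c10: CDB Add1=-1  regs: r0:5,r1:Mul2,r2:Add2,r3:-2,r4:-1,r5:Mul1
  c11: CDB Add2=3  regs: r0:5,r1:Mul2,r2:3,r3:-2,r4:-1,r5:Mul1
  c12: CDB Mul1=-10  regs: r0:5,r1:Mul2,r2:3,r3:-2,r4:-1,r5:-10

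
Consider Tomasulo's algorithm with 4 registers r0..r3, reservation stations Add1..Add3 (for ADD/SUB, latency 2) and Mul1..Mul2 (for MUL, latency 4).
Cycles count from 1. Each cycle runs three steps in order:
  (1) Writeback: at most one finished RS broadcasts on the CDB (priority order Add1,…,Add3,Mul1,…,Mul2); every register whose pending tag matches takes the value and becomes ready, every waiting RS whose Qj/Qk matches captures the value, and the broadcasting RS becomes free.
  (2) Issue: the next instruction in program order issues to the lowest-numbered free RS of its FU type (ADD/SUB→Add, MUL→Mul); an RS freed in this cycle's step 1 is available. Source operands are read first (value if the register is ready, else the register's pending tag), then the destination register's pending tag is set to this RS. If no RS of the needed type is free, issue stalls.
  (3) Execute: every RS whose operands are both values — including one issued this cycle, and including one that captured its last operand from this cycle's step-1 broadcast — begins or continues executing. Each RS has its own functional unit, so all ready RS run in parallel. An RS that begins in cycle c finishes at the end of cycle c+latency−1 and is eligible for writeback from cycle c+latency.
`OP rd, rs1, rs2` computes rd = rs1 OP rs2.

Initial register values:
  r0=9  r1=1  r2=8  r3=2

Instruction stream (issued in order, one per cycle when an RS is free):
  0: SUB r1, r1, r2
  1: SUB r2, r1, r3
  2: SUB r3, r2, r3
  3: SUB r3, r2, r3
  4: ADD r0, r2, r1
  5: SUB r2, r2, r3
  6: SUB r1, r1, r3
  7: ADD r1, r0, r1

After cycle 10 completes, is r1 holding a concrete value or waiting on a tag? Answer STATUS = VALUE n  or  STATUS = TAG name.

c1: issue SUB r1<-Add1 | r0:9,r1:Add1,r2:8,r3:2
c2: issue SUB r2<-Add2 | r0:9,r1:Add1,r2:Add2,r3:2
c3: CDB Add1=-7; issue SUB r3<-Add1 | r0:9,r1:-7,r2:Add2,r3:Add1
c4: issue SUB r3<-Add3 | r0:9,r1:-7,r2:Add2,r3:Add3
c5: CDB Add2=-9; issue ADD r0<-Add2 | r0:Add2,r1:-7,r2:-9,r3:Add3
c6: stall | r0:Add2,r1:-7,r2:-9,r3:Add3
c7: CDB Add1=-11; issue SUB r2<-Add1 | r0:Add2,r1:-7,r2:Add1,r3:Add3
c8: CDB Add2=-16; issue SUB r1<-Add2 | r0:-16,r1:Add2,r2:Add1,r3:Add3
c9: CDB Add3=2; issue ADD r1<-Add3 | r0:-16,r1:Add3,r2:Add1,r3:2
c10: - | r0:-16,r1:Add3,r2:Add1,r3:2

STATUS = TAG Add3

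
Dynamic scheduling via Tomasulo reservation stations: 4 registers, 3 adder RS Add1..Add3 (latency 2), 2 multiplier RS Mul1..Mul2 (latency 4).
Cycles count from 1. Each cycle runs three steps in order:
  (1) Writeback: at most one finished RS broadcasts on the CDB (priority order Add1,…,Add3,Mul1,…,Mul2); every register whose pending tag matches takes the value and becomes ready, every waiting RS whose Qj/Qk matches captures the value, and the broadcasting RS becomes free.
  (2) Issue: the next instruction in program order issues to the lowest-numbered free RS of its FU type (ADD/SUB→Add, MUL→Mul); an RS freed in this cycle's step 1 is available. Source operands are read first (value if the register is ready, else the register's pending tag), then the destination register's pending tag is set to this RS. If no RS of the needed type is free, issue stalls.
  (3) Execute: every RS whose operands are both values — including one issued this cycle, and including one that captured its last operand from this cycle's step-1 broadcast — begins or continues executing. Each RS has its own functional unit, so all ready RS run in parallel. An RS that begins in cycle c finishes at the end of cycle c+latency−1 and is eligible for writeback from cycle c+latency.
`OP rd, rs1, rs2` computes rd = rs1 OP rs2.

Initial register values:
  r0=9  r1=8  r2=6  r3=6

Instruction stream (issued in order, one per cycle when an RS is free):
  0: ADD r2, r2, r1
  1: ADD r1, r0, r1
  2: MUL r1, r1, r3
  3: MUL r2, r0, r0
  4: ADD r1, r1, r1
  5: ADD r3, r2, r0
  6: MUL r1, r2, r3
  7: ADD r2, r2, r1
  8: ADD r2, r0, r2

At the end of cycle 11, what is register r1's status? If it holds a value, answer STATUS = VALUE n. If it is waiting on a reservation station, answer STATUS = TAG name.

STATUS = TAG Mul1

c1: issue ADD r2<-Add1 | r0:9,r1:8,r2:Add1,r3:6
c2: issue ADD r1<-Add2 | r0:9,r1:Add2,r2:Add1,r3:6
c3: CDB Add1=14; issue MUL r1<-Mul1 | r0:9,r1:Mul1,r2:14,r3:6
c4: CDB Add2=17; issue MUL r2<-Mul2 | r0:9,r1:Mul1,r2:Mul2,r3:6
c5: issue ADD r1<-Add1 | r0:9,r1:Add1,r2:Mul2,r3:6
c6: issue ADD r3<-Add2 | r0:9,r1:Add1,r2:Mul2,r3:Add2
c7: stall | r0:9,r1:Add1,r2:Mul2,r3:Add2
c8: CDB Mul1=102; issue MUL r1<-Mul1 | r0:9,r1:Mul1,r2:Mul2,r3:Add2
c9: CDB Mul2=81; issue ADD r2<-Add3 | r0:9,r1:Mul1,r2:Add3,r3:Add2
c10: CDB Add1=204; issue ADD r2<-Add1 | r0:9,r1:Mul1,r2:Add1,r3:Add2
c11: CDB Add2=90 | r0:9,r1:Mul1,r2:Add1,r3:90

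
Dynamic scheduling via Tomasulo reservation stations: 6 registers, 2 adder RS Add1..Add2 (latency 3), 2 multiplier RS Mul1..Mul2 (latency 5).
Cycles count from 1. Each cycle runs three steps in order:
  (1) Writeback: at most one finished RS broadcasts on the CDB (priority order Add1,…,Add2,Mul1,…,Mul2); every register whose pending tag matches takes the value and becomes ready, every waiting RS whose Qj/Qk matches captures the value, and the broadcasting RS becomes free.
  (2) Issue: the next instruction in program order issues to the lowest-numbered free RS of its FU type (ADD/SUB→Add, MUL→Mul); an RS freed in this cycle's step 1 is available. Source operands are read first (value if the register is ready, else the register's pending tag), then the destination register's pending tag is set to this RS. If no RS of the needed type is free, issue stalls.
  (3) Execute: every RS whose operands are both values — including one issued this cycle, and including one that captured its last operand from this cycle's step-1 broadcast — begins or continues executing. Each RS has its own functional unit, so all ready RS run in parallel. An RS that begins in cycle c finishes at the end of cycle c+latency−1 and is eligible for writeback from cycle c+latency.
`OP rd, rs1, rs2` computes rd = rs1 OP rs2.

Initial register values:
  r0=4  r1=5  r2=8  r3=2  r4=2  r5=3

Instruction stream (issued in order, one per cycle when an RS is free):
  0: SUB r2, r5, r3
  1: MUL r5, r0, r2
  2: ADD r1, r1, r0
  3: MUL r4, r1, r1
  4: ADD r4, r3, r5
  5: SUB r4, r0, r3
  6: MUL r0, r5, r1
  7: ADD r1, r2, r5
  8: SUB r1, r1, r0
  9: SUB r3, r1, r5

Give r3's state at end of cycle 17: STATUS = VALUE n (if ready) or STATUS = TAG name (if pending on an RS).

STATUS = TAG Add2

  c1: issue SUB r2<-Add1  regs: r0:4,r1:5,r2:Add1,r3:2,r4:2,r5:3
  c2: issue MUL r5<-Mul1  regs: r0:4,r1:5,r2:Add1,r3:2,r4:2,r5:Mul1
  c3: issue ADD r1<-Add2  regs: r0:4,r1:Add2,r2:Add1,r3:2,r4:2,r5:Mul1
  c4: CDB Add1=1; issue MUL r4<-Mul2  regs: r0:4,r1:Add2,r2:1,r3:2,r4:Mul2,r5:Mul1
  c5: issue ADD r4<-Add1  regs: r0:4,r1:Add2,r2:1,r3:2,r4:Add1,r5:Mul1
  c6: CDB Add2=9; issue SUB r4<-Add2  regs: r0:4,r1:9,r2:1,r3:2,r4:Add2,r5:Mul1
  c7: stall  regs: r0:4,r1:9,r2:1,r3:2,r4:Add2,r5:Mul1
  c8: stall  regs: r0:4,r1:9,r2:1,r3:2,r4:Add2,r5:Mul1
  c9: CDB Add2=2; stall  regs: r0:4,r1:9,r2:1,r3:2,r4:2,r5:Mul1
  c10: CDB Mul1=4; issue MUL r0<-Mul1  regs: r0:Mul1,r1:9,r2:1,r3:2,r4:2,r5:4
  c11: CDB Mul2=81; issue ADD r1<-Add2  regs: r0:Mul1,r1:Add2,r2:1,r3:2,r4:2,r5:4
  c12: stall  regs: r0:Mul1,r1:Add2,r2:1,r3:2,r4:2,r5:4
  c13: CDB Add1=6; issue SUB r1<-Add1  regs: r0:Mul1,r1:Add1,r2:1,r3:2,r4:2,r5:4
  c14: CDB Add2=5; issue SUB r3<-Add2  regs: r0:Mul1,r1:Add1,r2:1,r3:Add2,r4:2,r5:4
  c15: CDB Mul1=36  regs: r0:36,r1:Add1,r2:1,r3:Add2,r4:2,r5:4
  c16: -  regs: r0:36,r1:Add1,r2:1,r3:Add2,r4:2,r5:4
  c17: -  regs: r0:36,r1:Add1,r2:1,r3:Add2,r4:2,r5:4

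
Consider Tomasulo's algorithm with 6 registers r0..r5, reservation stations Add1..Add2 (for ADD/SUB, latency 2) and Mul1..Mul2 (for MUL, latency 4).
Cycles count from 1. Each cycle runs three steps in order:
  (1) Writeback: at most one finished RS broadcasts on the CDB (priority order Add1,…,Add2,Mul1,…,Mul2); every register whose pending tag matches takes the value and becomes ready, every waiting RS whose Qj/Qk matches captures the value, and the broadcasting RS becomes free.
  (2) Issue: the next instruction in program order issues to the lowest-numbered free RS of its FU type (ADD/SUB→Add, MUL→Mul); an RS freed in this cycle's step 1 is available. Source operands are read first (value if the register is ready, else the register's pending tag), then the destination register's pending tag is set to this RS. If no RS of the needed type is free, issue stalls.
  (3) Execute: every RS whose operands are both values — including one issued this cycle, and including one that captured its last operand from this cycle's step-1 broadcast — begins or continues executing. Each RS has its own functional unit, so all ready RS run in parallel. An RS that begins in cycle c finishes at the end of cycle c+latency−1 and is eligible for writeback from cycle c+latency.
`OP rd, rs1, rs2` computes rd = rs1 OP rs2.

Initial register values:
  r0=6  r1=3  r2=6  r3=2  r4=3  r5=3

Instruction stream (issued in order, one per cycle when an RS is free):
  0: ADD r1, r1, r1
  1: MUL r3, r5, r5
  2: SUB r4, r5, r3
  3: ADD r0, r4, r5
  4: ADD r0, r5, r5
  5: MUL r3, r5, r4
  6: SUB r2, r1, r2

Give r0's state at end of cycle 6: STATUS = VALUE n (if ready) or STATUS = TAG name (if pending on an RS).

c1: issue ADD r1<-Add1 | r0:6,r1:Add1,r2:6,r3:2,r4:3,r5:3
c2: issue MUL r3<-Mul1 | r0:6,r1:Add1,r2:6,r3:Mul1,r4:3,r5:3
c3: CDB Add1=6; issue SUB r4<-Add1 | r0:6,r1:6,r2:6,r3:Mul1,r4:Add1,r5:3
c4: issue ADD r0<-Add2 | r0:Add2,r1:6,r2:6,r3:Mul1,r4:Add1,r5:3
c5: stall | r0:Add2,r1:6,r2:6,r3:Mul1,r4:Add1,r5:3
c6: CDB Mul1=9; stall | r0:Add2,r1:6,r2:6,r3:9,r4:Add1,r5:3

STATUS = TAG Add2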